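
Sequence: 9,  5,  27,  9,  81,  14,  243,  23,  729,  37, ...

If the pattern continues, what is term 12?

60

The terms cycle through 2 interleaved subsequences.
Track A: 9, 27, 81, 243, 729. Successive powers of 3.
Track B: 5, 9, 14, 23, 37. A Fibonacci-like recurrence a_n = a_{n-1} + a_{n-2}.
Term 12 comes from track B (its 6th entry): 60.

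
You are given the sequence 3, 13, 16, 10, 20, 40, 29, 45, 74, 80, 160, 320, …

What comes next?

Reading positions in blocks of 6 reveals the pattern AAABBB — 2 tracks woven together.
Stream A is 3, 13, 16, 29, 45, 74, which is Fibonacci-style (each term is the sum of the two before it).
Stream B is 10, 20, 40, 80, 160, 320, which is geometric, ×2 each step.
Position 13 → stream A, term 7 = 119.

119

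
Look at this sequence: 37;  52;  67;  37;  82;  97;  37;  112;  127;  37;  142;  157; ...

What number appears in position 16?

37

The slot pattern repeats as ABB (period 3), so there are 2 interleaved tracks.
Track A: 37, 37, 37, 37 — always 37.
Track B: 52, 67, 82, 97, 112, 127, 142, 157 — adding 15 each time.
The 16th slot belongs to track A; its 6th term is 37.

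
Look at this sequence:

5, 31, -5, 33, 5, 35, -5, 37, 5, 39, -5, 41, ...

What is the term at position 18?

47

The terms cycle through 2 interleaved subsequences.
Track A: 5, -5, 5, -5, 5, -5 — the oscillation 5·(−1)^(n+1).
Track B: 31, 33, 35, 37, 39, 41 — linear: a_n = 29 + 2·n.
The 18th slot belongs to track B; its 9th term is 47.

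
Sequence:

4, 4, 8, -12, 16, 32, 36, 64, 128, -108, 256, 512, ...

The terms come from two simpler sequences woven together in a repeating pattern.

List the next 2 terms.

324, 1024

The slot pattern repeats as ABB (period 3), so there are 2 interleaved tracks.
Stream A is 4, -12, 36, -108, which is geometric with ratio -3.
Stream B is 4, 8, 16, 32, 64, 128, 256, 512, which is successive powers of 2.
Term 13 comes from stream A (its 5th entry): 324.
Position 14 → stream B, term 9 = 1024.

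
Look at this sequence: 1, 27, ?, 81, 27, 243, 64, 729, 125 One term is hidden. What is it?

8

Odd-indexed and even-indexed terms follow separate rules.
Subsequence A is 1, ?, 27, 64, 125, which is consecutive cubes n³ from n = 1.
Subsequence B is 27, 81, 243, 729, which is successive powers of 3.
Filling subsequence A at index 2 by its rule yields 8.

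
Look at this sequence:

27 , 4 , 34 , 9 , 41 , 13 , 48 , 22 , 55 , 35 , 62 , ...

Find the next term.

57

Taking every 2nd term gives 2 separate tracks.
Track A: 27, 34, 41, 48, 55, 62 — linear: a_n = 20 + 7·n.
Track B: 4, 9, 13, 22, 35 — each term equals the sum of the previous two.
Position 12 → track B, term 6 = 57.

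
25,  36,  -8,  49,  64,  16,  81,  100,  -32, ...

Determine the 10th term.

121

Positions follow the repeating pattern AAB; grouping by letter gives 2 tracks.
Track A = 25, 36, 49, 64, 81, 100: consecutive squares n² from n = 5.
Track B = -8, 16, -32: geometric with ratio -2.
Position 10 → track A, term 7 = 121.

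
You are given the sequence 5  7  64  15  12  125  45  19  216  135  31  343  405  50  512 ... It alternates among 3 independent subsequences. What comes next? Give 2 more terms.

Split by position mod 3 into 3 tracks.
Subsequence A: 5, 15, 45, 135, 405 (multiplying by 3 each time).
Subsequence B: 7, 12, 19, 31, 50 (a Fibonacci-like recurrence a_n = a_{n-1} + a_{n-2}).
Subsequence C: 64, 125, 216, 343, 512 (consecutive cubes n³ from n = 4).
Term 16 comes from subsequence A (its 6th entry): 1215.
Term 17 comes from subsequence B (its 6th entry): 81.

1215, 81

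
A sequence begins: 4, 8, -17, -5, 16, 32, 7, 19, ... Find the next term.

64

Positions follow the repeating pattern AABB; grouping by letter gives 2 tracks.
Stream A = 4, 8, 16, 32: powers 2^2, 2^3, 2^4, ….
Stream B = -17, -5, 7, 19: arithmetic, step +12.
Term 9 comes from stream A (its 5th entry): 64.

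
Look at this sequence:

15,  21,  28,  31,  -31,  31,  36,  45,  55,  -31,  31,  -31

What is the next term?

Reading positions in blocks of 6 reveals the pattern AAABBB — 2 tracks woven together.
Track A = 15, 21, 28, 36, 45, 55: triangular numbers starting at T_5.
Track B = 31, -31, 31, -31, 31, -31: oscillating between 31 and -31.
Position 13 falls in track A as its term 7, giving 66.

66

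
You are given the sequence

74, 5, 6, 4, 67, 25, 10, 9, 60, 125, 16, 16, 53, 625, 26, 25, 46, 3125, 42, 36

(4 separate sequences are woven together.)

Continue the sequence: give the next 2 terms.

39, 15625

Split by position mod 4: positions 1, 5, 9, … form one track, and each other residue class forms its own.
Track A = 74, 67, 60, 53, 46: arithmetic, step −7.
Track B = 5, 25, 125, 625, 3125: powers of 5.
Track C = 6, 10, 16, 26, 42: each term equals the sum of the previous two.
Track D = 4, 9, 16, 25, 36: perfect squares starting at 2².
Position 21 falls in track A as its term 6, giving 39.
The 22nd slot belongs to track B; its 6th term is 15625.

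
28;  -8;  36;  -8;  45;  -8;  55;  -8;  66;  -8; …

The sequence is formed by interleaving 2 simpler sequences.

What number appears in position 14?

-8

The terms cycle through 2 interleaved subsequences.
Subsequence A is 28, 36, 45, 55, 66, which is triangular numbers n(n+1)/2 for n = 7, 8, ….
Subsequence B is -8, -8, -8, -8, -8, which is constant -8.
Position 14 falls in subsequence B as its term 7, giving -8.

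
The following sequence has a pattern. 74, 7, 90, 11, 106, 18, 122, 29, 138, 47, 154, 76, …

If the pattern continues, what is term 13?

170

Split by position mod 2 into 2 tracks.
Track A: 74, 90, 106, 122, 138, 154 (arithmetic with common difference +16).
Track B: 7, 11, 18, 29, 47, 76 (Fibonacci-style (each term is the sum of the two before it)).
The 13th slot belongs to track A; its 7th term is 170.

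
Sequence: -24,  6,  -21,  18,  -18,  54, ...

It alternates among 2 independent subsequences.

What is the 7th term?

-15

Split by position mod 2 into 2 tracks.
Track A: -24, -21, -18 (arithmetic with common difference +3).
Track B: 6, 18, 54 (geometric with ratio 3).
Position 7 falls in track A as its term 4, giving -15.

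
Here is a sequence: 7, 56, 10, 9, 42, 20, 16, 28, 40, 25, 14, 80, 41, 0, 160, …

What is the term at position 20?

-28

Taking every 3rd term gives 3 separate tracks.
Track A is 7, 9, 16, 25, 41, which is each term equals the sum of the previous two.
Track B is 56, 42, 28, 14, 0, which is arithmetic with common difference −14.
Track C is 10, 20, 40, 80, 160, which is geometric, ×2 each step.
Term 20 comes from track B (its 7th entry): -28.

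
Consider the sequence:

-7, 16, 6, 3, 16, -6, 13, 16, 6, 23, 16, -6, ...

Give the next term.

33

Taking every 3rd term gives 3 separate tracks.
Track A is -7, 3, 13, 23, which is arithmetic with common difference +10.
Track B is 16, 16, 16, 16, which is the constant sequence 16.
Track C is 6, -6, 6, -6, which is oscillating between 6 and -6.
Term 13 comes from track A (its 5th entry): 33.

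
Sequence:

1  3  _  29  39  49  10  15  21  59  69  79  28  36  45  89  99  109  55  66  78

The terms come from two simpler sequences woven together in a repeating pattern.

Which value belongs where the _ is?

6

Reading positions in blocks of 6 reveals the pattern AAABBB — 2 tracks woven together.
Stream A: 1, 3, ?, 10, 15, 21, 28, 36, 45, 55, 66, 78. The triangular numbers T_1, T_2, ….
Stream B: 29, 39, 49, 59, 69, 79, 89, 99, 109. Adding 10 each time.
Stream A's pattern makes the blank 6.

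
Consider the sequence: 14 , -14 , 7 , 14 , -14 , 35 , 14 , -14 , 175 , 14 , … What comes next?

The slot pattern repeats as AAB (period 3), so there are 2 interleaved tracks.
Track A is 14, -14, 14, -14, 14, -14, 14, which is oscillating between 14 and -14.
Track B is 7, 35, 175, which is multiplying by 5 each time.
The 11th slot belongs to track A; its 8th term is -14.

-14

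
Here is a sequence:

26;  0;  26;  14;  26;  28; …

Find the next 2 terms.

26, 42

Taking every 2nd term gives 2 separate tracks.
Track A: 26, 26, 26. The constant sequence 26.
Track B: 0, 14, 28. Linear: a_n = -14 + 14·n.
The 7th slot belongs to track A; its 4th term is 26.
Term 8 comes from track B (its 4th entry): 42.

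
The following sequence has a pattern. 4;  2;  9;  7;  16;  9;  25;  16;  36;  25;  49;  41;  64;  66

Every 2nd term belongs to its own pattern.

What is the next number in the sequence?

81

Taking every 2nd term gives 2 separate tracks.
Track A: 4, 9, 16, 25, 36, 49, 64 (consecutive squares n² from n = 2).
Track B: 2, 7, 9, 16, 25, 41, 66 (Fibonacci-style (each term is the sum of the two before it)).
Term 15 comes from track A (its 8th entry): 81.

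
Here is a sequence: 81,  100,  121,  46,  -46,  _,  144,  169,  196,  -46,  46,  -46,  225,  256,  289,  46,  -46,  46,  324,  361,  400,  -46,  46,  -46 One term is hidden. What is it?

Positions follow the repeating pattern AAABBB; grouping by letter gives 2 tracks.
Track A = 81, 100, 121, 144, 169, 196, 225, 256, 289, 324, 361, 400: consecutive squares n² from n = 9.
Track B = 46, -46, ?, -46, 46, -46, 46, -46, 46, -46, 46, -46: oscillating between 46 and -46.
So the missing entry in track B is 46.

46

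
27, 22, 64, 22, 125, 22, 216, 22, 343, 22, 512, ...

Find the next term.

Odd-indexed and even-indexed terms follow separate rules.
Stream A: 27, 64, 125, 216, 343, 512 (consecutive cubes n³ from n = 3).
Stream B: 22, 22, 22, 22, 22 (the constant sequence 22).
Position 12 falls in stream B as its term 6, giving 22.

22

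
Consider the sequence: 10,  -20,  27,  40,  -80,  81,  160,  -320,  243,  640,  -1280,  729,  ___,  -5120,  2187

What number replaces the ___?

Positions follow the repeating pattern AAB; grouping by letter gives 2 tracks.
Stream A: 10, -20, 40, -80, 160, -320, 640, -1280, ?, -5120. Multiplying by -2 each time.
Stream B: 27, 81, 243, 729, 2187. Powers 3^3, 3^4, 3^5, ….
The gap is stream A's term 9; the rule gives 2560.

2560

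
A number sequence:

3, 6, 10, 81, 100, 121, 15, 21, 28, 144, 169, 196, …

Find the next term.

The slot pattern repeats as AAABBB (period 6), so there are 2 interleaved tracks.
Track A: 3, 6, 10, 15, 21, 28 (triangular numbers n(n+1)/2 for n = 2, 3, …).
Track B: 81, 100, 121, 144, 169, 196 (the squares 9², 10², 11², …).
Position 13 falls in track A as its term 7, giving 36.

36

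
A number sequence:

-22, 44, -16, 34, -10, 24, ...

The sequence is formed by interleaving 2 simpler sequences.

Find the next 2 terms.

-4, 14

Taking every 2nd term gives 2 separate tracks.
Track A: -22, -16, -10. Adding 6 each time.
Track B: 44, 34, 24. Arithmetic with common difference −10.
Position 7 falls in track A as its term 4, giving -4.
Position 8 falls in track B as its term 4, giving 14.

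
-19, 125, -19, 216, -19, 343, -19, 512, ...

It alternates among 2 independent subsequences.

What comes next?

Positions 1, 3, 5, … form one subsequence and positions 2, 4, 6, … form another.
Track A: -19, -19, -19, -19. Always -19.
Track B: 125, 216, 343, 512. The cubes 5³, 6³, 7³, ….
Position 9 → track A, term 5 = -19.

-19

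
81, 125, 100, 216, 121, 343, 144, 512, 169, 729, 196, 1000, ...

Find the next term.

Taking every 2nd term gives 2 separate tracks.
Stream A = 81, 100, 121, 144, 169, 196: the squares 9², 10², 11², ….
Stream B = 125, 216, 343, 512, 729, 1000: perfect cubes starting at 5³.
Position 13 falls in stream A as its term 7, giving 225.

225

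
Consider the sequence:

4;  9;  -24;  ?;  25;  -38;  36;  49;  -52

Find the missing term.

Positions follow the repeating pattern AAB; grouping by letter gives 2 tracks.
Track A = 4, 9, ?, 25, 36, 49: the squares 2², 3², 4², ….
Track B = -24, -38, -52: arithmetic with common difference −14.
So the missing entry in track A is 16.

16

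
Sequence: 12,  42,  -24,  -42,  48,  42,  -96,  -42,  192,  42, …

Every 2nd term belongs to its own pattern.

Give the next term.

Split by position mod 2 into 2 tracks.
Track A: 12, -24, 48, -96, 192 — geometric with ratio -2.
Track B: 42, -42, 42, -42, 42 — alternating ±42.
Position 11 → track A, term 6 = -384.

-384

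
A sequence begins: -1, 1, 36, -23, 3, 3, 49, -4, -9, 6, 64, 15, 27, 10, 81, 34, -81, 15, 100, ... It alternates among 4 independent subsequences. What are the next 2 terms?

53, 243

Split by position mod 4 into 4 tracks.
Track A: -1, 3, -9, 27, -81. Geometric with ratio -3.
Track B: 1, 3, 6, 10, 15. The triangular numbers T_1, T_2, ….
Track C: 36, 49, 64, 81, 100. Perfect squares starting at 6².
Track D: -23, -4, 15, 34. Arithmetic with common difference +19.
Term 20 comes from track D (its 5th entry): 53.
The 21st slot belongs to track A; its 6th term is 243.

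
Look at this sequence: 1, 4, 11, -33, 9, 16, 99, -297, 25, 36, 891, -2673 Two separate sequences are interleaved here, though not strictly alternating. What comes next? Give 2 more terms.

Positions follow the repeating pattern AABB; grouping by letter gives 2 tracks.
Stream A: 1, 4, 9, 16, 25, 36. Consecutive squares n² from n = 1.
Stream B: 11, -33, 99, -297, 891, -2673. A geometric progression (common ratio -3).
Position 13 falls in stream A as its term 7, giving 49.
The 14th slot belongs to stream A; its 8th term is 64.

49, 64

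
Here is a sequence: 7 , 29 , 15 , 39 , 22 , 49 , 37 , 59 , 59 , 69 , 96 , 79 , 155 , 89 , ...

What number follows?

251

Taking every 2nd term gives 2 separate tracks.
Stream A: 7, 15, 22, 37, 59, 96, 155 — each term equals the sum of the previous two.
Stream B: 29, 39, 49, 59, 69, 79, 89 — adding 10 each time.
Position 15 → stream A, term 8 = 251.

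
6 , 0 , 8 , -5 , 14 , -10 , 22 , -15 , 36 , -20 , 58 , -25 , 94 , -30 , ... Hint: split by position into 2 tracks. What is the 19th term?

398

Odd-indexed and even-indexed terms follow separate rules.
Track A = 6, 8, 14, 22, 36, 58, 94: Fibonacci-style (each term is the sum of the two before it).
Track B = 0, -5, -10, -15, -20, -25, -30: linear: a_n = 5 − 5·n.
Term 19 comes from track A (its 10th entry): 398.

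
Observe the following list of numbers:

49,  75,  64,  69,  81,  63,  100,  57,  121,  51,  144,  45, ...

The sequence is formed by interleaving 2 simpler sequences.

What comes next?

169

Split by position mod 2 into 2 tracks.
Stream A is 49, 64, 81, 100, 121, 144, which is the squares 7², 8², 9², ….
Stream B is 75, 69, 63, 57, 51, 45, which is arithmetic with common difference −6.
Term 13 comes from stream A (its 7th entry): 169.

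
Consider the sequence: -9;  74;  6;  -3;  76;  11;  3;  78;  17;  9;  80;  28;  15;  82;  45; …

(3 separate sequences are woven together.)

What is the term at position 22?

33

The terms cycle through 3 interleaved subsequences.
Track A: -9, -3, 3, 9, 15 — adding 6 each time.
Track B: 74, 76, 78, 80, 82 — arithmetic with common difference +2.
Track C: 6, 11, 17, 28, 45 — a Fibonacci-like recurrence a_n = a_{n-1} + a_{n-2}.
Position 22 falls in track A as its term 8, giving 33.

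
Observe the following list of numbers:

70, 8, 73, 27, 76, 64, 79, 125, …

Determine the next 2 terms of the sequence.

Positions 1, 3, 5, … form one subsequence and positions 2, 4, 6, … form another.
Track A is 70, 73, 76, 79, which is arithmetic with common difference +3.
Track B is 8, 27, 64, 125, which is consecutive cubes n³ from n = 2.
Position 9 → track A, term 5 = 82.
Position 10 → track B, term 5 = 216.

82, 216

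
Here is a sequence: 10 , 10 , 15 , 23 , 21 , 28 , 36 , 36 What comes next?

Positions follow the repeating pattern ABB; grouping by letter gives 2 tracks.
Stream A is 10, 23, 36, which is adding 13 each time.
Stream B is 10, 15, 21, 28, 36, which is triangular numbers n(n+1)/2 for n = 4, 5, ….
Position 9 falls in stream B as its term 6, giving 45.

45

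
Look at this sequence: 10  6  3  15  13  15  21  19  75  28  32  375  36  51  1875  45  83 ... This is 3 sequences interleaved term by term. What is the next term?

The terms cycle through 3 interleaved subsequences.
Track A: 10, 15, 21, 28, 36, 45 — triangular numbers n(n+1)/2 for n = 4, 5, ….
Track B: 6, 13, 19, 32, 51, 83 — Fibonacci-style (each term is the sum of the two before it).
Track C: 3, 15, 75, 375, 1875 — multiplying by 5 each time.
Position 18 → track C, term 6 = 9375.

9375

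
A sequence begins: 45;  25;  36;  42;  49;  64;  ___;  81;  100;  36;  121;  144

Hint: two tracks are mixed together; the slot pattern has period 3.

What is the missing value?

Positions follow the repeating pattern ABB; grouping by letter gives 2 tracks.
Track A: 45, 42, ?, 36 — arithmetic with common difference −3.
Track B: 25, 36, 49, 64, 81, 100, 121, 144 — perfect squares starting at 5².
Filling track A at index 3 by its rule yields 39.

39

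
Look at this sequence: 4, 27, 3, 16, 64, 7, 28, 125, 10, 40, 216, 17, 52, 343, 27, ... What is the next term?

64

The terms cycle through 3 interleaved subsequences.
Track A: 4, 16, 28, 40, 52 (arithmetic, step +12).
Track B: 27, 64, 125, 216, 343 (perfect cubes starting at 3³).
Track C: 3, 7, 10, 17, 27 (each term equals the sum of the previous two).
Position 16 falls in track A as its term 6, giving 64.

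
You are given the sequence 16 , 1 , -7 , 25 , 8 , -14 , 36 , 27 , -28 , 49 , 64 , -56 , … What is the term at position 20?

343

Split by position mod 3 into 3 tracks.
Track A: 16, 25, 36, 49. The squares 4², 5², 6², ….
Track B: 1, 8, 27, 64. Consecutive cubes n³ from n = 1.
Track C: -7, -14, -28, -56. A geometric progression (common ratio 2).
Position 20 falls in track B as its term 7, giving 343.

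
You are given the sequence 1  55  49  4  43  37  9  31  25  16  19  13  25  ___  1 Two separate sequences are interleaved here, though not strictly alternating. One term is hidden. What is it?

7

The slot pattern repeats as ABB (period 3), so there are 2 interleaved tracks.
Subsequence A: 1, 4, 9, 16, 25. Consecutive squares n² from n = 1.
Subsequence B: 55, 49, 43, 37, 31, 25, 19, 13, ?, 1. Arithmetic with common difference −6.
Subsequence B's pattern makes the blank 7.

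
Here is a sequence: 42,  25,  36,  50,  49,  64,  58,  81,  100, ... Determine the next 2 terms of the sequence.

The slot pattern repeats as ABB (period 3), so there are 2 interleaved tracks.
Track A is 42, 50, 58, which is arithmetic with common difference +8.
Track B is 25, 36, 49, 64, 81, 100, which is the squares 5², 6², 7², ….
Position 10 falls in track A as its term 4, giving 66.
Position 11 falls in track B as its term 7, giving 121.

66, 121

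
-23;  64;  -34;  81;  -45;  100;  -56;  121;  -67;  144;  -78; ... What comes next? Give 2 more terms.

169, -89

Split by position mod 2 into 2 tracks.
Subsequence A = -23, -34, -45, -56, -67, -78: arithmetic with common difference −11.
Subsequence B = 64, 81, 100, 121, 144: perfect squares starting at 8².
The 12th slot belongs to subsequence B; its 6th term is 169.
Position 13 → subsequence A, term 7 = -89.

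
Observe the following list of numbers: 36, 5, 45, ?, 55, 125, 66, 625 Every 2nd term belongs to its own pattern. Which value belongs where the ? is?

Taking every 2nd term gives 2 separate tracks.
Track A is 36, 45, 55, 66, which is triangular numbers n(n+1)/2 for n = 8, 9, ….
Track B is 5, ?, 125, 625, which is successive powers of 5.
Track B's pattern makes the blank 25.

25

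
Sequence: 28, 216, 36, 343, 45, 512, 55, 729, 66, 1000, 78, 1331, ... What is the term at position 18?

2744

Odd-indexed and even-indexed terms follow separate rules.
Stream A: 28, 36, 45, 55, 66, 78 (the triangular numbers T_7, T_8, …).
Stream B: 216, 343, 512, 729, 1000, 1331 (perfect cubes starting at 6³).
Term 18 comes from stream B (its 9th entry): 2744.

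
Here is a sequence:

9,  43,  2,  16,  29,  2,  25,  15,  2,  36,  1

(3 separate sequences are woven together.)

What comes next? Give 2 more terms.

2, 49

Split by position mod 3 into 3 tracks.
Track A = 9, 16, 25, 36: perfect squares starting at 3².
Track B = 43, 29, 15, 1: subtracting 14 each time.
Track C = 2, 2, 2: constant 2.
Position 12 falls in track C as its term 4, giving 2.
Term 13 comes from track A (its 5th entry): 49.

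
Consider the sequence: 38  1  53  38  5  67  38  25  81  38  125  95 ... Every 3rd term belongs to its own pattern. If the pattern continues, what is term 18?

123

Split by position mod 3 into 3 tracks.
Stream A: 38, 38, 38, 38 (the constant sequence 38).
Stream B: 1, 5, 25, 125 (successive powers of 5).
Stream C: 53, 67, 81, 95 (adding 14 each time).
Position 18 → stream C, term 6 = 123.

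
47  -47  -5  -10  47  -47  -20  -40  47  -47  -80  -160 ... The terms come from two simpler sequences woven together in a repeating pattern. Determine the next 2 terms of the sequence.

Positions follow the repeating pattern AABB; grouping by letter gives 2 tracks.
Subsequence A: 47, -47, 47, -47, 47, -47. Alternating ±47.
Subsequence B: -5, -10, -20, -40, -80, -160. Geometric, ×2 each step.
Term 13 comes from subsequence A (its 7th entry): 47.
Position 14 falls in subsequence A as its term 8, giving -47.

47, -47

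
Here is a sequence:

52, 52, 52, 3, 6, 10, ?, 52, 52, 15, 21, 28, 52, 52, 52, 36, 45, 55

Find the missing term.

52

The slot pattern repeats as AAABBB (period 6), so there are 2 interleaved tracks.
Stream A: 52, 52, 52, ?, 52, 52, 52, 52, 52. The constant sequence 52.
Stream B: 3, 6, 10, 15, 21, 28, 36, 45, 55. Triangular numbers starting at T_2.
Stream A's pattern makes the blank 52.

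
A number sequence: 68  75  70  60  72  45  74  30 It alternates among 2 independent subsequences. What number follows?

Positions 1, 3, 5, … form one subsequence and positions 2, 4, 6, … form another.
Track A: 68, 70, 72, 74. Linear: a_n = 66 + 2·n.
Track B: 75, 60, 45, 30. Linear: a_n = 90 − 15·n.
The 9th slot belongs to track A; its 5th term is 76.

76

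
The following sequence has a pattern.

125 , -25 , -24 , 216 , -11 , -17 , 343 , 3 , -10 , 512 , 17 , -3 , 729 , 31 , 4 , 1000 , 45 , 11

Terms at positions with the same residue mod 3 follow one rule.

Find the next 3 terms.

1331, 59, 18

Split by position mod 3 into 3 tracks.
Stream A: 125, 216, 343, 512, 729, 1000 (consecutive cubes n³ from n = 5).
Stream B: -25, -11, 3, 17, 31, 45 (linear: a_n = -39 + 14·n).
Stream C: -24, -17, -10, -3, 4, 11 (arithmetic, step +7).
Position 19 falls in stream A as its term 7, giving 1331.
The 20th slot belongs to stream B; its 7th term is 59.
The 21st slot belongs to stream C; its 7th term is 18.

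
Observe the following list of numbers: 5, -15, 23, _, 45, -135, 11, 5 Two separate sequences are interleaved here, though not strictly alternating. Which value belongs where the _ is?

17

Reading positions in blocks of 4 reveals the pattern AABB — 2 tracks woven together.
Subsequence A: 5, -15, 45, -135 — geometric, ×-3 each step.
Subsequence B: 23, ?, 11, 5 — linear: a_n = 29 − 6·n.
Subsequence B's pattern makes the blank 17.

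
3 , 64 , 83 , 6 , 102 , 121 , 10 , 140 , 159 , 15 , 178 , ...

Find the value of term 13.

21

Reading positions in blocks of 3 reveals the pattern ABB — 2 tracks woven together.
Track A: 3, 6, 10, 15 (triangular numbers n(n+1)/2 for n = 2, 3, …).
Track B: 64, 83, 102, 121, 140, 159, 178 (adding 19 each time).
Position 13 falls in track A as its term 5, giving 21.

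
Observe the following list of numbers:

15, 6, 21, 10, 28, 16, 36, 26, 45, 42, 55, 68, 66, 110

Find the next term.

78

Positions 1, 3, 5, … form one subsequence and positions 2, 4, 6, … form another.
Track A: 15, 21, 28, 36, 45, 55, 66 — triangular numbers starting at T_5.
Track B: 6, 10, 16, 26, 42, 68, 110 — each term equals the sum of the previous two.
The 15th slot belongs to track A; its 8th term is 78.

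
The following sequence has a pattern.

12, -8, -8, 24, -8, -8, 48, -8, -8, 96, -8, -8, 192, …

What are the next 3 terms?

The slot pattern repeats as ABB (period 3), so there are 2 interleaved tracks.
Track A: 12, 24, 48, 96, 192. Multiplying by 2 each time.
Track B: -8, -8, -8, -8, -8, -8, -8, -8. The constant sequence -8.
Term 14 comes from track B (its 9th entry): -8.
The 15th slot belongs to track B; its 10th term is -8.
Term 16 comes from track A (its 6th entry): 384.

-8, -8, 384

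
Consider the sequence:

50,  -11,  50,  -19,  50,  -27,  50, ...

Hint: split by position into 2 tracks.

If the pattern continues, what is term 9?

Positions 1, 3, 5, … form one subsequence and positions 2, 4, 6, … form another.
Track A: 50, 50, 50, 50 — constant 50.
Track B: -11, -19, -27 — linear: a_n = -3 − 8·n.
Position 9 → track A, term 5 = 50.

50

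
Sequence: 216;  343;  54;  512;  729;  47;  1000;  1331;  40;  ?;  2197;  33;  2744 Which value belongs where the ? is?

The slot pattern repeats as AAB (period 3), so there are 2 interleaved tracks.
Track A: 216, 343, 512, 729, 1000, 1331, ?, 2197, 2744. The cubes 6³, 7³, 8³, ….
Track B: 54, 47, 40, 33. Arithmetic with common difference −7.
The gap is track A's term 7; the rule gives 1728.

1728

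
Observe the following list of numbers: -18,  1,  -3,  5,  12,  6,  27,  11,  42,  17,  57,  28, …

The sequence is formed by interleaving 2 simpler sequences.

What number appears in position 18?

Taking every 2nd term gives 2 separate tracks.
Track A: -18, -3, 12, 27, 42, 57 — arithmetic with common difference +15.
Track B: 1, 5, 6, 11, 17, 28 — a Fibonacci-like recurrence a_n = a_{n-1} + a_{n-2}.
The 18th slot belongs to track B; its 9th term is 118.

118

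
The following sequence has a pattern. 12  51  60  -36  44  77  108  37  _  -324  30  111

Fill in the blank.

Split by position mod 3 into 3 tracks.
Stream A is 12, -36, 108, -324, which is geometric with ratio -3.
Stream B is 51, 44, 37, 30, which is arithmetic with common difference −7.
Stream C is 60, 77, ?, 111, which is linear: a_n = 43 + 17·n.
Stream C's pattern makes the blank 94.

94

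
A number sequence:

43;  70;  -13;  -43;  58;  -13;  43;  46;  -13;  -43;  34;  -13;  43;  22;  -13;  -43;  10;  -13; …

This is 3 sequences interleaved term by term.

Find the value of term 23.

The terms cycle through 3 interleaved subsequences.
Track A = 43, -43, 43, -43, 43, -43: oscillating between 43 and -43.
Track B = 70, 58, 46, 34, 22, 10: linear: a_n = 82 − 12·n.
Track C = -13, -13, -13, -13, -13, -13: always -13.
Position 23 falls in track B as its term 8, giving -14.

-14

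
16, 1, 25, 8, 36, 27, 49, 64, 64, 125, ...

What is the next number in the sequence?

81

Taking every 2nd term gives 2 separate tracks.
Track A: 16, 25, 36, 49, 64. Consecutive squares n² from n = 4.
Track B: 1, 8, 27, 64, 125. The cubes 1³, 2³, 3³, ….
The 11th slot belongs to track A; its 6th term is 81.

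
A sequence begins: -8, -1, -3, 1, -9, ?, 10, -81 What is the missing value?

Positions follow the repeating pattern ABB; grouping by letter gives 2 tracks.
Stream A: -8, 1, 10. Arithmetic, step +9.
Stream B: -1, -3, -9, ?, -81. Geometric, ×3 each step.
Stream B's pattern makes the blank -27.

-27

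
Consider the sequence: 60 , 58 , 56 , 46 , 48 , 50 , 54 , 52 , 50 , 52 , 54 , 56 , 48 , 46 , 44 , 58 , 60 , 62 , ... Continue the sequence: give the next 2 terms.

Reading positions in blocks of 6 reveals the pattern AAABBB — 2 tracks woven together.
Subsequence A is 60, 58, 56, 54, 52, 50, 48, 46, 44, which is subtracting 2 each time.
Subsequence B is 46, 48, 50, 52, 54, 56, 58, 60, 62, which is arithmetic with common difference +2.
The 19th slot belongs to subsequence A; its 10th term is 42.
Position 20 falls in subsequence A as its term 11, giving 40.

42, 40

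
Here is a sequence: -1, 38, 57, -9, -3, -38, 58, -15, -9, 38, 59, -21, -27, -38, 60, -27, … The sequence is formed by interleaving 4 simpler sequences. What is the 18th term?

Split by position mod 4 into 4 tracks.
Track A: -1, -3, -9, -27. Geometric with ratio 3.
Track B: 38, -38, 38, -38. Oscillating between 38 and -38.
Track C: 57, 58, 59, 60. Adding 1 each time.
Track D: -9, -15, -21, -27. Subtracting 6 each time.
Position 18 falls in track B as its term 5, giving 38.

38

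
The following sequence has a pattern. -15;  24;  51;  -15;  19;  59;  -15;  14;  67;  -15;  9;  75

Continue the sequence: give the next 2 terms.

Split by position mod 3 into 3 tracks.
Track A: -15, -15, -15, -15 — the constant sequence -15.
Track B: 24, 19, 14, 9 — arithmetic with common difference −5.
Track C: 51, 59, 67, 75 — linear: a_n = 43 + 8·n.
The 13th slot belongs to track A; its 5th term is -15.
Position 14 → track B, term 5 = 4.

-15, 4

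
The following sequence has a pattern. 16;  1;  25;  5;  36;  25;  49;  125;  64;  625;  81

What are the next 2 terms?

Odd-indexed and even-indexed terms follow separate rules.
Track A is 16, 25, 36, 49, 64, 81, which is the squares 4², 5², 6², ….
Track B is 1, 5, 25, 125, 625, which is powers 5^0, 5^1, 5^2, ….
Position 12 → track B, term 6 = 3125.
Position 13 → track A, term 7 = 100.

3125, 100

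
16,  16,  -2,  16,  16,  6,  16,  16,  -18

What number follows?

Reading positions in blocks of 3 reveals the pattern AAB — 2 tracks woven together.
Stream A: 16, 16, 16, 16, 16, 16. Always 16.
Stream B: -2, 6, -18. Geometric, ×-3 each step.
Term 10 comes from stream A (its 7th entry): 16.

16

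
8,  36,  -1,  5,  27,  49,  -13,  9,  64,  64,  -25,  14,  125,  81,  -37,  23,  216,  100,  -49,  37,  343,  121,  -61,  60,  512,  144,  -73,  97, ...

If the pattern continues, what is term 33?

1000

Split by position mod 4 into 4 tracks.
Stream A is 8, 27, 64, 125, 216, 343, 512, which is the cubes 2³, 3³, 4³, ….
Stream B is 36, 49, 64, 81, 100, 121, 144, which is perfect squares starting at 6².
Stream C is -1, -13, -25, -37, -49, -61, -73, which is arithmetic, step −12.
Stream D is 5, 9, 14, 23, 37, 60, 97, which is each term equals the sum of the previous two.
Position 33 falls in stream A as its term 9, giving 1000.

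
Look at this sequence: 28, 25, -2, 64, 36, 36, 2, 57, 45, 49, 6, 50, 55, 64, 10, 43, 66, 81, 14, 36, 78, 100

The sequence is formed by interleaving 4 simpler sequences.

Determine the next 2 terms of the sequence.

18, 29

Split by position mod 4 into 4 tracks.
Track A = 28, 36, 45, 55, 66, 78: triangular numbers starting at T_7.
Track B = 25, 36, 49, 64, 81, 100: the squares 5², 6², 7², ….
Track C = -2, 2, 6, 10, 14: arithmetic with common difference +4.
Track D = 64, 57, 50, 43, 36: arithmetic, step −7.
The 23rd slot belongs to track C; its 6th term is 18.
Position 24 → track D, term 6 = 29.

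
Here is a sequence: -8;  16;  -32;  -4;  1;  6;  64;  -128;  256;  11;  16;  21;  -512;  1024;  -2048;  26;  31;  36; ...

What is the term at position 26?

Reading positions in blocks of 6 reveals the pattern AAABBB — 2 tracks woven together.
Stream A: -8, 16, -32, 64, -128, 256, -512, 1024, -2048 (multiplying by -2 each time).
Stream B: -4, 1, 6, 11, 16, 21, 26, 31, 36 (arithmetic with common difference +5).
Position 26 falls in stream A as its term 14, giving 65536.

65536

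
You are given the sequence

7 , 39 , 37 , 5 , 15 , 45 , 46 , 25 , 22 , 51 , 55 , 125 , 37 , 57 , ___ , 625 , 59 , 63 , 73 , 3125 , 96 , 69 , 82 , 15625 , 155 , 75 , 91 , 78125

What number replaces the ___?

The terms cycle through 4 interleaved subsequences.
Subsequence A: 7, 15, 22, 37, 59, 96, 155. Each term equals the sum of the previous two.
Subsequence B: 39, 45, 51, 57, 63, 69, 75. Adding 6 each time.
Subsequence C: 37, 46, 55, ?, 73, 82, 91. Adding 9 each time.
Subsequence D: 5, 25, 125, 625, 3125, 15625, 78125. Powers 5^1, 5^2, 5^3, ….
The gap is subsequence C's term 4; the rule gives 64.

64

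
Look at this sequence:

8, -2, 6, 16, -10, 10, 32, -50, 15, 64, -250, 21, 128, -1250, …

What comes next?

28

Split by position mod 3: positions 1, 4, 7, … form one track, and each other residue class forms its own.
Track A: 8, 16, 32, 64, 128 (powers 2^3, 2^4, 2^5, …).
Track B: -2, -10, -50, -250, -1250 (multiplying by 5 each time).
Track C: 6, 10, 15, 21 (the triangular numbers T_3, T_4, …).
Position 15 falls in track C as its term 5, giving 28.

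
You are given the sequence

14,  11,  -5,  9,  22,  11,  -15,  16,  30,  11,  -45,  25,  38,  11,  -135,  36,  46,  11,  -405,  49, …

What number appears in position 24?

64

Split by position mod 4 into 4 tracks.
Stream A: 14, 22, 30, 38, 46 — arithmetic, step +8.
Stream B: 11, 11, 11, 11, 11 — the constant sequence 11.
Stream C: -5, -15, -45, -135, -405 — geometric, ×3 each step.
Stream D: 9, 16, 25, 36, 49 — perfect squares starting at 3².
Term 24 comes from stream D (its 6th entry): 64.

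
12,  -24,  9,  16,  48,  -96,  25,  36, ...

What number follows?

The slot pattern repeats as AABB (period 4), so there are 2 interleaved tracks.
Track A is 12, -24, 48, -96, which is geometric, ×-2 each step.
Track B is 9, 16, 25, 36, which is consecutive squares n² from n = 3.
The 9th slot belongs to track A; its 5th term is 192.

192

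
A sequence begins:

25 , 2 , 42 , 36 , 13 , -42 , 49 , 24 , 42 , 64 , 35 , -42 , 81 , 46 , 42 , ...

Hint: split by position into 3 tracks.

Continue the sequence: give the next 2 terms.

The terms cycle through 3 interleaved subsequences.
Stream A: 25, 36, 49, 64, 81. The squares 5², 6², 7², ….
Stream B: 2, 13, 24, 35, 46. Linear: a_n = -9 + 11·n.
Stream C: 42, -42, 42, -42, 42. Alternating ±42.
Term 16 comes from stream A (its 6th entry): 100.
Position 17 falls in stream B as its term 6, giving 57.

100, 57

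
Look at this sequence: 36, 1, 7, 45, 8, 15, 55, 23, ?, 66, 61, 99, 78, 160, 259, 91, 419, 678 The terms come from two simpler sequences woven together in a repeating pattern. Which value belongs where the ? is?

38

Positions follow the repeating pattern ABB; grouping by letter gives 2 tracks.
Track A is 36, 45, 55, 66, 78, 91, which is the triangular numbers T_8, T_9, ….
Track B is 1, 7, 8, 15, 23, ?, 61, 99, 160, 259, 419, 678, which is Fibonacci-style (each term is the sum of the two before it).
So the missing entry in track B is 38.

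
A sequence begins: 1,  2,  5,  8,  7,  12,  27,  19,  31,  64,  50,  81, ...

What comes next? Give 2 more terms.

125, 131

The slot pattern repeats as ABB (period 3), so there are 2 interleaved tracks.
Track A: 1, 8, 27, 64. The cubes 1³, 2³, 3³, ….
Track B: 2, 5, 7, 12, 19, 31, 50, 81. Fibonacci-style (each term is the sum of the two before it).
Position 13 falls in track A as its term 5, giving 125.
The 14th slot belongs to track B; its 9th term is 131.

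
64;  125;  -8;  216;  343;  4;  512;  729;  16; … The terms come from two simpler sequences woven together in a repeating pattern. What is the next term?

The slot pattern repeats as AAB (period 3), so there are 2 interleaved tracks.
Stream A: 64, 125, 216, 343, 512, 729 — perfect cubes starting at 4³.
Stream B: -8, 4, 16 — linear: a_n = -20 + 12·n.
The 10th slot belongs to stream A; its 7th term is 1000.

1000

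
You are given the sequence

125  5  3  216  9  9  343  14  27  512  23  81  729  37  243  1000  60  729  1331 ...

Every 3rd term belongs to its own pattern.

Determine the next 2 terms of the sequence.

The terms cycle through 3 interleaved subsequences.
Track A is 125, 216, 343, 512, 729, 1000, 1331, which is consecutive cubes n³ from n = 5.
Track B is 5, 9, 14, 23, 37, 60, which is Fibonacci-style (each term is the sum of the two before it).
Track C is 3, 9, 27, 81, 243, 729, which is powers 3^1, 3^2, 3^3, ….
Term 20 comes from track B (its 7th entry): 97.
Term 21 comes from track C (its 7th entry): 2187.

97, 2187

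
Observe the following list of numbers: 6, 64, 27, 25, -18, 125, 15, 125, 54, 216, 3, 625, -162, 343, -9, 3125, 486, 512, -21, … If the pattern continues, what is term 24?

Split by position mod 4: positions 1, 5, 9, … form one track, and each other residue class forms its own.
Subsequence A is 6, -18, 54, -162, 486, which is geometric with ratio -3.
Subsequence B is 64, 125, 216, 343, 512, which is consecutive cubes n³ from n = 4.
Subsequence C is 27, 15, 3, -9, -21, which is linear: a_n = 39 − 12·n.
Subsequence D is 25, 125, 625, 3125, which is powers of 5.
Term 24 comes from subsequence D (its 6th entry): 78125.

78125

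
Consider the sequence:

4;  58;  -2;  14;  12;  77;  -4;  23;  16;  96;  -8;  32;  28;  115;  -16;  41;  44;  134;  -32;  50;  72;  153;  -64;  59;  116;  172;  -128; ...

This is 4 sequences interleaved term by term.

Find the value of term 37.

492

Taking every 4th term gives 4 separate tracks.
Subsequence A = 4, 12, 16, 28, 44, 72, 116: each term equals the sum of the previous two.
Subsequence B = 58, 77, 96, 115, 134, 153, 172: arithmetic with common difference +19.
Subsequence C = -2, -4, -8, -16, -32, -64, -128: a geometric progression (common ratio 2).
Subsequence D = 14, 23, 32, 41, 50, 59: linear: a_n = 5 + 9·n.
The 37th slot belongs to subsequence A; its 10th term is 492.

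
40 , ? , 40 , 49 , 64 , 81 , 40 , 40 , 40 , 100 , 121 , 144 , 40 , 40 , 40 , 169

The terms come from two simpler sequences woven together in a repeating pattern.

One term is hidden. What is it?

40

The slot pattern repeats as AAABBB (period 6), so there are 2 interleaved tracks.
Track A: 40, ?, 40, 40, 40, 40, 40, 40, 40 — always 40.
Track B: 49, 64, 81, 100, 121, 144, 169 — the squares 7², 8², 9², ….
The gap is track A's term 2; the rule gives 40.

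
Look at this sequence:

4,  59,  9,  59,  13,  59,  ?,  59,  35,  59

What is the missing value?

Taking every 2nd term gives 2 separate tracks.
Track A: 4, 9, 13, ?, 35. Each term equals the sum of the previous two.
Track B: 59, 59, 59, 59, 59. Constant 59.
The gap is track A's term 4; the rule gives 22.

22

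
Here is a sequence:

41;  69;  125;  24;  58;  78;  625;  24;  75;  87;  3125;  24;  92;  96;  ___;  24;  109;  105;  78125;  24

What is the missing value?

The terms cycle through 4 interleaved subsequences.
Subsequence A is 41, 58, 75, 92, 109, which is adding 17 each time.
Subsequence B is 69, 78, 87, 96, 105, which is linear: a_n = 60 + 9·n.
Subsequence C is 125, 625, 3125, ?, 78125, which is successive powers of 5.
Subsequence D is 24, 24, 24, 24, 24, which is constant 24.
Subsequence C's pattern makes the blank 15625.

15625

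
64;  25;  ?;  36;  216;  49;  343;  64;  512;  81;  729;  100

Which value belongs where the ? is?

125

Odd-indexed and even-indexed terms follow separate rules.
Track A: 64, ?, 216, 343, 512, 729 — consecutive cubes n³ from n = 4.
Track B: 25, 36, 49, 64, 81, 100 — consecutive squares n² from n = 5.
The gap is track A's term 2; the rule gives 125.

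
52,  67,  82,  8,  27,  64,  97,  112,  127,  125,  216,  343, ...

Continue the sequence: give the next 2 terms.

142, 157

Reading positions in blocks of 6 reveals the pattern AAABBB — 2 tracks woven together.
Track A = 52, 67, 82, 97, 112, 127: arithmetic, step +15.
Track B = 8, 27, 64, 125, 216, 343: the cubes 2³, 3³, 4³, ….
Position 13 → track A, term 7 = 142.
Position 14 falls in track A as its term 8, giving 157.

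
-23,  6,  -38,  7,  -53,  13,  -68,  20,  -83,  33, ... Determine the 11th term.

The terms cycle through 2 interleaved subsequences.
Track A = -23, -38, -53, -68, -83: arithmetic, step −15.
Track B = 6, 7, 13, 20, 33: each term equals the sum of the previous two.
The 11th slot belongs to track A; its 6th term is -98.

-98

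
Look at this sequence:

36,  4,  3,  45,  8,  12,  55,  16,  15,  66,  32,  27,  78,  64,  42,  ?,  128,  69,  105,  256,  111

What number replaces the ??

91

The terms cycle through 3 interleaved subsequences.
Stream A: 36, 45, 55, 66, 78, ?, 105. Triangular numbers n(n+1)/2 for n = 8, 9, ….
Stream B: 4, 8, 16, 32, 64, 128, 256. Successive powers of 2.
Stream C: 3, 12, 15, 27, 42, 69, 111. A Fibonacci-like recurrence a_n = a_{n-1} + a_{n-2}.
Filling stream A at index 6 by its rule yields 91.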